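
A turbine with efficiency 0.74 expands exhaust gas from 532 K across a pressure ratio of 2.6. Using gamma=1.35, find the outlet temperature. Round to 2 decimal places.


T_out = T_in * (1 - eta * (1 - PR^(-(gamma-1)/gamma)))
Exponent = -(1.35-1)/1.35 = -0.25925926
PR^exp = 2.6^(-0.25925926) = 0.78057442
Factor = 1 - 0.74*(1 - 0.78057442) = 0.83762507
T_out = 532 * 0.83762507 = 445.62 K


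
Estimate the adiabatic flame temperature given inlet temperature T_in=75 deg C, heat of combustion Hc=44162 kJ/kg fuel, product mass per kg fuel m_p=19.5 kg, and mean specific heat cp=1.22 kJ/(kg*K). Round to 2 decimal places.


T_ad = T_in + Hc / (m_p * cp)
Denominator = 19.5 * 1.22 = 23.7900
Temperature rise = 44162 / 23.7900 = 1856.33 K
T_ad = 75 + 1856.33 = 1931.33 deg C


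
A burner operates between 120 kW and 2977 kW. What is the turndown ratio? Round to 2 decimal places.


TDR = Q_max / Q_min
TDR = 2977 / 120 = 24.81


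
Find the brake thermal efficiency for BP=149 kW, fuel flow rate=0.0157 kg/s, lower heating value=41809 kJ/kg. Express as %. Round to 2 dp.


eta_BTE = (BP / (mf * LHV)) * 100
Denominator = 0.0157 * 41809 = 656.4013 kW
eta_BTE = (149 / 656.4013) * 100 = 22.70%


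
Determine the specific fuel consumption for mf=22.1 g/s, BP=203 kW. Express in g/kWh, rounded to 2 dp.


SFC = (mf / BP) * 3600
Rate = 22.1 / 203 = 0.108867 g/(s*kW)
SFC = 0.108867 * 3600 = 391.92 g/kWh


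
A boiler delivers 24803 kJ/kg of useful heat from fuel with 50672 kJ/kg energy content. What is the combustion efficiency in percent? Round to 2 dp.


Efficiency = (Q_useful / Q_fuel) * 100
Efficiency = (24803 / 50672) * 100
Efficiency = 0.4895 * 100 = 48.95%


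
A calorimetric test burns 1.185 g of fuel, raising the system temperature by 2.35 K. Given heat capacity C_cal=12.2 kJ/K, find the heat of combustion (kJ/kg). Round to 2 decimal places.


Hc = C_cal * delta_T / m_fuel
Q_released = 12.2 * 2.35 = 28.6700 kJ
m_fuel = 1.185 g = 1.185/1000 kg = 0.001185 kg
Hc = 28.6700 / 0.001185 = 24194.09 kJ/kg


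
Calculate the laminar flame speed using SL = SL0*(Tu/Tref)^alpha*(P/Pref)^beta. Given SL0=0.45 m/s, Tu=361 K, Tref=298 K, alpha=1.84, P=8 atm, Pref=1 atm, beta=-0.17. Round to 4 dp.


SL = SL0 * (Tu/Tref)^alpha * (P/Pref)^beta
T ratio = 361/298 = 1.21140940
(T ratio)^alpha = 1.21140940^1.84 = 1.423165
(P/Pref)^beta = 8^(-0.17) = 0.702222
SL = 0.45 * 1.423165 * 0.702222 = 0.4497 m/s


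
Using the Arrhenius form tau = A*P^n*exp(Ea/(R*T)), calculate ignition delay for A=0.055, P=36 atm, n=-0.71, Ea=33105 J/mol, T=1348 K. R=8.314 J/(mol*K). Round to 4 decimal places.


tau = A * P^n * exp(Ea/(R*T))
P^n = 36^(-0.71) = 0.07852812
Ea/(R*T) = 33105/(8.314*1348) = 2.953886
exp(Ea/(R*T)) = 19.180337
tau = 0.055 * 0.07852812 * 19.180337 = 0.0828 ms


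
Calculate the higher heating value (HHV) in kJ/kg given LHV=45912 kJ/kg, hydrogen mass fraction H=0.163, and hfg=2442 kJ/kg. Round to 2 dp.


HHV = LHV + hfg * 9 * H
Water addition = 2442 * 9 * 0.163 = 3582.414 kJ/kg
HHV = 45912 + 3582.414 = 49494.41 kJ/kg


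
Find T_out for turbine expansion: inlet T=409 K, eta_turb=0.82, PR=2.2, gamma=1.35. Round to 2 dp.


T_out = T_in * (1 - eta * (1 - PR^(-(gamma-1)/gamma)))
Exponent = -(1.35-1)/1.35 = -0.25925926
PR^exp = 2.2^(-0.25925926) = 0.81512413
Factor = 1 - 0.82*(1 - 0.81512413) = 0.84840179
T_out = 409 * 0.84840179 = 347.00 K


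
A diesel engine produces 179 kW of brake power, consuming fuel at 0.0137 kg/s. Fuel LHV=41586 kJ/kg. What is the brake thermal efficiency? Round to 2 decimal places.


eta_BTE = (BP / (mf * LHV)) * 100
Denominator = 0.0137 * 41586 = 569.7282 kW
eta_BTE = (179 / 569.7282) * 100 = 31.42%


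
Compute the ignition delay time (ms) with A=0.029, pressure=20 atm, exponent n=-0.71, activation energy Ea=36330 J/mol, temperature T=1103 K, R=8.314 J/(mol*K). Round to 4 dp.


tau = A * P^n * exp(Ea/(R*T))
P^n = 20^(-0.71) = 0.11919793
Ea/(R*T) = 36330/(8.314*1103) = 3.961684
exp(Ea/(R*T)) = 52.545755
tau = 0.029 * 0.11919793 * 52.545755 = 0.1816 ms


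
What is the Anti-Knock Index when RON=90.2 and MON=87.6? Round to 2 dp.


AKI = (RON + MON) / 2
AKI = (90.2 + 87.6) / 2
AKI = 177.8 / 2 = 88.90


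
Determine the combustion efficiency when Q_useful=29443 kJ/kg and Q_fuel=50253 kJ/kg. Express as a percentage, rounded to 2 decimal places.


Efficiency = (Q_useful / Q_fuel) * 100
Efficiency = (29443 / 50253) * 100
Efficiency = 0.5859 * 100 = 58.59%


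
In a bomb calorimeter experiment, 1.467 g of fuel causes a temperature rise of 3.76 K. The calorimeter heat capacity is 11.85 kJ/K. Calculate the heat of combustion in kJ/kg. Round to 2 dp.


Hc = C_cal * delta_T / m_fuel
Q_released = 11.85 * 3.76 = 44.5560 kJ
m_fuel = 1.467 g = 1.467/1000 kg = 0.001467 kg
Hc = 44.5560 / 0.001467 = 30372.19 kJ/kg


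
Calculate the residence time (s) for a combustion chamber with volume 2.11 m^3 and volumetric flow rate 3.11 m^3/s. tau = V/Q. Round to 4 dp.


tau = V / Q_flow
tau = 2.11 / 3.11 = 0.6785 s


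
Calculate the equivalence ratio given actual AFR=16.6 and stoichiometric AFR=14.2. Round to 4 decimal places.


phi = AFR_stoich / AFR_actual
phi = 14.2 / 16.6 = 0.8554


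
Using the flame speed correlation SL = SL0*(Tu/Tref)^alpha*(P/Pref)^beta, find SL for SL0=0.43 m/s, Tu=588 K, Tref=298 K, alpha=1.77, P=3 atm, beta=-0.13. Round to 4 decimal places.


SL = SL0 * (Tu/Tref)^alpha * (P/Pref)^beta
T ratio = 588/298 = 1.97315436
(T ratio)^alpha = 1.97315436^1.77 = 3.329930
(P/Pref)^beta = 3^(-0.13) = 0.866910
SL = 0.43 * 3.329930 * 0.866910 = 1.2413 m/s


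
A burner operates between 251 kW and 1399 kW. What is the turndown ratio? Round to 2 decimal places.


TDR = Q_max / Q_min
TDR = 1399 / 251 = 5.57


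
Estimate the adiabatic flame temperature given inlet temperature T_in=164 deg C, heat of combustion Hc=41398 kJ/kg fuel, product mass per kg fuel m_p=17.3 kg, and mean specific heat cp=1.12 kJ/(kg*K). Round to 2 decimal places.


T_ad = T_in + Hc / (m_p * cp)
Denominator = 17.3 * 1.12 = 19.3760
Temperature rise = 41398 / 19.3760 = 2136.56 K
T_ad = 164 + 2136.56 = 2300.56 deg C


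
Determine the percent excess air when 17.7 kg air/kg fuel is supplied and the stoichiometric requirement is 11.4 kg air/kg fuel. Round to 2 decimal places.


Excess air = actual - stoichiometric = 17.7 - 11.4 = 6.30 kg/kg fuel
Excess air % = (excess / stoich) * 100 = (6.30 / 11.4) * 100 = 55.26%


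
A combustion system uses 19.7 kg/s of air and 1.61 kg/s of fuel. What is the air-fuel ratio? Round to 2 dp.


AFR = m_air / m_fuel
AFR = 19.7 / 1.61 = 12.24


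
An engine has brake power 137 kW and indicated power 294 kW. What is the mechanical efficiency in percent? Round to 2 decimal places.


eta_mech = (BP / IP) * 100
Ratio = 137 / 294 = 0.4660
eta_mech = 0.4660 * 100 = 46.60%


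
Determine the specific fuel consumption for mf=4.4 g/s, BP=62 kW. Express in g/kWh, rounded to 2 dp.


SFC = (mf / BP) * 3600
Rate = 4.4 / 62 = 0.070968 g/(s*kW)
SFC = 0.070968 * 3600 = 255.48 g/kWh


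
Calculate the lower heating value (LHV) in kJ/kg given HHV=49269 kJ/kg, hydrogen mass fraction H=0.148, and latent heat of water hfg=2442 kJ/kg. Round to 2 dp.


LHV = HHV - hfg * 9 * H
Water correction = 2442 * 9 * 0.148 = 3252.744 kJ/kg
LHV = 49269 - 3252.744 = 46016.26 kJ/kg


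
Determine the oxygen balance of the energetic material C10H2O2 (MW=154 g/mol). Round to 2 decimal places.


OB = -1600 * (2C + H/2 - O) / MW
Inner = 2*10 + 2/2 - 2 = 19.00
OB = -1600 * 19.00 / 154 = -197.40%


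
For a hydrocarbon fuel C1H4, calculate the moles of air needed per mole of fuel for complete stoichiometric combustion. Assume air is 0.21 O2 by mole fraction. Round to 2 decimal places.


Balanced combustion: C1H4 + 2 O2 -> 1 CO2 + 2 H2O
O2 needed = C + H/4 = 1 + 4/4 = 2.00 moles
Air moles = O2 / 0.21 = 2.00 / 0.21 = 9.52 moles air


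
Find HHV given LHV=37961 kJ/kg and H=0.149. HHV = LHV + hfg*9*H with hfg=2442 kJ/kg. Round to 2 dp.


HHV = LHV + hfg * 9 * H
Water addition = 2442 * 9 * 0.149 = 3274.722 kJ/kg
HHV = 37961 + 3274.722 = 41235.72 kJ/kg


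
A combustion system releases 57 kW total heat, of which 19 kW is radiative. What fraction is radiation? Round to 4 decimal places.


f_rad = Q_rad / Q_total
f_rad = 19 / 57 = 0.3333


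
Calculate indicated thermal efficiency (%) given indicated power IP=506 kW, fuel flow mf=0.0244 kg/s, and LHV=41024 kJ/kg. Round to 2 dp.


eta_ith = (IP / (mf * LHV)) * 100
Denominator = 0.0244 * 41024 = 1000.9856 kW
eta_ith = (506 / 1000.9856) * 100 = 50.55%


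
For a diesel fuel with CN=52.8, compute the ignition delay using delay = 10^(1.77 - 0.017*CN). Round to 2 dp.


delay = 10^(1.77 - 0.017*CN)
Exponent = 1.77 - 0.017*52.8 = 0.8724
delay = 10^0.8724 = 7.45 ms


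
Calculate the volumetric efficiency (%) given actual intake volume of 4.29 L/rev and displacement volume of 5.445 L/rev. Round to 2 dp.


eta_v = (V_actual / V_disp) * 100
Ratio = 4.29 / 5.445 = 0.7879
eta_v = 0.7879 * 100 = 78.79%


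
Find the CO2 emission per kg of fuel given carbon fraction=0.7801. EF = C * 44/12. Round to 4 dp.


EF = C_frac * (M_CO2 / M_C)
EF = 0.7801 * (44/12)
EF = 0.7801 * 3.666667 = 2.8604 kg_CO2/kg_fuel


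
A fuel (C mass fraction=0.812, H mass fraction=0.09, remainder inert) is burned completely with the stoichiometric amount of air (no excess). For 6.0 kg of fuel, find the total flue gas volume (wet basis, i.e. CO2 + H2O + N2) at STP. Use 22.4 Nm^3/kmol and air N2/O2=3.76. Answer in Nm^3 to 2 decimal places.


Per kg fuel: CO2 = (C/12 kmol)*22.4 = (0.812/12)*22.4 = 1.51573 Nm^3
Per kg fuel: H2O = (H/2 kmol)*22.4 = (0.09/2)*22.4 = 1.00800 Nm^3
O2 needed per kg fuel = C/12 + H/4 = 0.812/12 + 0.09/4 = 0.09016667 kmol
Per kg fuel: N2 = O2*3.76*22.4 = 0.09016667*3.76*22.4 = 7.59420 Nm^3
Total per kg = 1.51573 + 1.00800 + 7.59420 = 10.11793 Nm^3
Total = 10.11793 * 6.0 = 60.71 Nm^3


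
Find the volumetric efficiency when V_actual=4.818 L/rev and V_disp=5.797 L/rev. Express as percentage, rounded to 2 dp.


eta_v = (V_actual / V_disp) * 100
Ratio = 4.818 / 5.797 = 0.8311
eta_v = 0.8311 * 100 = 83.11%


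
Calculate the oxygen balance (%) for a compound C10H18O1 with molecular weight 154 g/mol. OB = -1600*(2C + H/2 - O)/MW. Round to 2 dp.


OB = -1600 * (2C + H/2 - O) / MW
Inner = 2*10 + 18/2 - 1 = 28.00
OB = -1600 * 28.00 / 154 = -290.91%


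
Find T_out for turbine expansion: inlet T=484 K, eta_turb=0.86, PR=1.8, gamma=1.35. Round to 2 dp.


T_out = T_in * (1 - eta * (1 - PR^(-(gamma-1)/gamma)))
Exponent = -(1.35-1)/1.35 = -0.25925926
PR^exp = 1.8^(-0.25925926) = 0.85865408
Factor = 1 - 0.86*(1 - 0.85865408) = 0.87844251
T_out = 484 * 0.87844251 = 425.17 K


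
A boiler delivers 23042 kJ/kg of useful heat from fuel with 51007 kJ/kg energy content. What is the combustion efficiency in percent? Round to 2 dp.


Efficiency = (Q_useful / Q_fuel) * 100
Efficiency = (23042 / 51007) * 100
Efficiency = 0.4517 * 100 = 45.17%


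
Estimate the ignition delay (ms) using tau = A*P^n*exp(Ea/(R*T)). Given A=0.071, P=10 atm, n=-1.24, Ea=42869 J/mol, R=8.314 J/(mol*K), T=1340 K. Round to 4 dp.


tau = A * P^n * exp(Ea/(R*T))
P^n = 10^(-1.24) = 0.05754399
Ea/(R*T) = 42869/(8.314*1340) = 3.847942
exp(Ea/(R*T)) = 46.896458
tau = 0.071 * 0.05754399 * 46.896458 = 0.1916 ms


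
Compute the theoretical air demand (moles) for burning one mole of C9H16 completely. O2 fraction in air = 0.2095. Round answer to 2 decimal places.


Balanced combustion: C9H16 + 13 O2 -> 9 CO2 + 8 H2O
O2 needed = C + H/4 = 9 + 16/4 = 13.00 moles
Air moles = O2 / 0.2095 = 13.00 / 0.2095 = 62.05 moles air


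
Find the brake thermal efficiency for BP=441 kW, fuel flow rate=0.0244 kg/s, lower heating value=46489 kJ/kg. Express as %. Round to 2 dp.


eta_BTE = (BP / (mf * LHV)) * 100
Denominator = 0.0244 * 46489 = 1134.3316 kW
eta_BTE = (441 / 1134.3316) * 100 = 38.88%


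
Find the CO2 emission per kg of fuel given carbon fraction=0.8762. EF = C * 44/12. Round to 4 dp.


EF = C_frac * (M_CO2 / M_C)
EF = 0.8762 * (44/12)
EF = 0.8762 * 3.666667 = 3.2127 kg_CO2/kg_fuel


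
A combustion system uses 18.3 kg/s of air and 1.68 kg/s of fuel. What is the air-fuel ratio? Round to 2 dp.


AFR = m_air / m_fuel
AFR = 18.3 / 1.68 = 10.89


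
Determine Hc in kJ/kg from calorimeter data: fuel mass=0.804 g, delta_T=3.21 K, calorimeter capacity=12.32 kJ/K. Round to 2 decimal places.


Hc = C_cal * delta_T / m_fuel
Q_released = 12.32 * 3.21 = 39.5472 kJ
m_fuel = 0.804 g = 0.804/1000 kg = 0.000804 kg
Hc = 39.5472 / 0.000804 = 49188.06 kJ/kg


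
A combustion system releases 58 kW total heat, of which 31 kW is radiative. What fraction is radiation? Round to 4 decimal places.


f_rad = Q_rad / Q_total
f_rad = 31 / 58 = 0.5345


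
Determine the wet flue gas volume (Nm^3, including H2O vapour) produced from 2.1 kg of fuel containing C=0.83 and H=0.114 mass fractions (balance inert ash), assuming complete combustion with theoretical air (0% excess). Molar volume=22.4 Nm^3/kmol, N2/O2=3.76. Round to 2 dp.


Per kg fuel: CO2 = (C/12 kmol)*22.4 = (0.83/12)*22.4 = 1.54933 Nm^3
Per kg fuel: H2O = (H/2 kmol)*22.4 = (0.114/2)*22.4 = 1.27680 Nm^3
O2 needed per kg fuel = C/12 + H/4 = 0.83/12 + 0.114/4 = 0.09766667 kmol
Per kg fuel: N2 = O2*3.76*22.4 = 0.09766667*3.76*22.4 = 8.22588 Nm^3
Total per kg = 1.54933 + 1.27680 + 8.22588 = 11.05201 Nm^3
Total = 11.05201 * 2.1 = 23.21 Nm^3


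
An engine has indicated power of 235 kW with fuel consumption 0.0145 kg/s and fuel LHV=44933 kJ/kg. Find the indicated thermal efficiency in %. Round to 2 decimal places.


eta_ith = (IP / (mf * LHV)) * 100
Denominator = 0.0145 * 44933 = 651.5285 kW
eta_ith = (235 / 651.5285) * 100 = 36.07%


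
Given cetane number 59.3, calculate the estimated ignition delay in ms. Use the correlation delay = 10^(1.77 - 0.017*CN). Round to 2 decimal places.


delay = 10^(1.77 - 0.017*CN)
Exponent = 1.77 - 0.017*59.3 = 0.7619
delay = 10^0.7619 = 5.78 ms


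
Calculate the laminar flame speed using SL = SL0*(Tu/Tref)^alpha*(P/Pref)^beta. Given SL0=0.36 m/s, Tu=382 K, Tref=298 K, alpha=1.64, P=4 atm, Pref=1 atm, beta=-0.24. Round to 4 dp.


SL = SL0 * (Tu/Tref)^alpha * (P/Pref)^beta
T ratio = 382/298 = 1.28187919
(T ratio)^alpha = 1.28187919^1.64 = 1.502689
(P/Pref)^beta = 4^(-0.24) = 0.716978
SL = 0.36 * 1.502689 * 0.716978 = 0.3879 m/s


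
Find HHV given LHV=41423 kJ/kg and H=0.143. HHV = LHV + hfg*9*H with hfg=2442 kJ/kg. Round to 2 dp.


HHV = LHV + hfg * 9 * H
Water addition = 2442 * 9 * 0.143 = 3142.854 kJ/kg
HHV = 41423 + 3142.854 = 44565.85 kJ/kg


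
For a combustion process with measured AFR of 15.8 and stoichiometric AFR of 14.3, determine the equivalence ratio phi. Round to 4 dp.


phi = AFR_stoich / AFR_actual
phi = 14.3 / 15.8 = 0.9051


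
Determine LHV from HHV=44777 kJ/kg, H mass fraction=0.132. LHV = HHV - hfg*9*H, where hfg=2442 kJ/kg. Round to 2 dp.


LHV = HHV - hfg * 9 * H
Water correction = 2442 * 9 * 0.132 = 2901.096 kJ/kg
LHV = 44777 - 2901.096 = 41875.90 kJ/kg


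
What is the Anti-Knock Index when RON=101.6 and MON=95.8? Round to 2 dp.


AKI = (RON + MON) / 2
AKI = (101.6 + 95.8) / 2
AKI = 197.4 / 2 = 98.70


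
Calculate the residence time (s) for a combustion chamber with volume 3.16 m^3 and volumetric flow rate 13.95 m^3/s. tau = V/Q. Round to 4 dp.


tau = V / Q_flow
tau = 3.16 / 13.95 = 0.2265 s


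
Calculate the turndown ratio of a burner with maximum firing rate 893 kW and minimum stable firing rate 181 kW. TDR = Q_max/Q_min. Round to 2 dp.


TDR = Q_max / Q_min
TDR = 893 / 181 = 4.93


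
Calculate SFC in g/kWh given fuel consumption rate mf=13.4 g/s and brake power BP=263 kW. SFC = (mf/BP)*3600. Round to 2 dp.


SFC = (mf / BP) * 3600
Rate = 13.4 / 263 = 0.050951 g/(s*kW)
SFC = 0.050951 * 3600 = 183.42 g/kWh


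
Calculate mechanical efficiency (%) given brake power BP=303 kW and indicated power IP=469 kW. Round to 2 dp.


eta_mech = (BP / IP) * 100
Ratio = 303 / 469 = 0.6461
eta_mech = 0.6461 * 100 = 64.61%


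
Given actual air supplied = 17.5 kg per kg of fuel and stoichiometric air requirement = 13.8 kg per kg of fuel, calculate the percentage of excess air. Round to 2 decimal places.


Excess air = actual - stoichiometric = 17.5 - 13.8 = 3.70 kg/kg fuel
Excess air % = (excess / stoich) * 100 = (3.70 / 13.8) * 100 = 26.81%


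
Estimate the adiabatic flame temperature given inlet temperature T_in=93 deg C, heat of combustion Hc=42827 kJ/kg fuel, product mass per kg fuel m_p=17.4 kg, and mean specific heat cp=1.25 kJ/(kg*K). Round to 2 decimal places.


T_ad = T_in + Hc / (m_p * cp)
Denominator = 17.4 * 1.25 = 21.7500
Temperature rise = 42827 / 21.7500 = 1969.06 K
T_ad = 93 + 1969.06 = 2062.06 deg C


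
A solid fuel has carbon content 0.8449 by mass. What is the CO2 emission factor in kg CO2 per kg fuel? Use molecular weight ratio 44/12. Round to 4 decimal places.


EF = C_frac * (M_CO2 / M_C)
EF = 0.8449 * (44/12)
EF = 0.8449 * 3.666667 = 3.0980 kg_CO2/kg_fuel


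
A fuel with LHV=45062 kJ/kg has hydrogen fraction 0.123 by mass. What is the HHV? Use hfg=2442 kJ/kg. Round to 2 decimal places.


HHV = LHV + hfg * 9 * H
Water addition = 2442 * 9 * 0.123 = 2703.294 kJ/kg
HHV = 45062 + 2703.294 = 47765.29 kJ/kg


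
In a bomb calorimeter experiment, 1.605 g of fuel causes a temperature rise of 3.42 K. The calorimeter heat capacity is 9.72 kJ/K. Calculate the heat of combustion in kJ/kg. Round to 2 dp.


Hc = C_cal * delta_T / m_fuel
Q_released = 9.72 * 3.42 = 33.2424 kJ
m_fuel = 1.605 g = 1.605/1000 kg = 0.001605 kg
Hc = 33.2424 / 0.001605 = 20711.78 kJ/kg


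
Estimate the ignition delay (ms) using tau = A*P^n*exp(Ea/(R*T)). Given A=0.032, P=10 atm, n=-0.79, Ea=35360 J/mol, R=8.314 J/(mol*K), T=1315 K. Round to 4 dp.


tau = A * P^n * exp(Ea/(R*T))
P^n = 10^(-0.79) = 0.16218101
Ea/(R*T) = 35360/(8.314*1315) = 3.234272
exp(Ea/(R*T)) = 25.387872
tau = 0.032 * 0.16218101 * 25.387872 = 0.1318 ms


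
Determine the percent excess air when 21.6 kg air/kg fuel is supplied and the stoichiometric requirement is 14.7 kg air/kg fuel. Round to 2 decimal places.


Excess air = actual - stoichiometric = 21.6 - 14.7 = 6.90 kg/kg fuel
Excess air % = (excess / stoich) * 100 = (6.90 / 14.7) * 100 = 46.94%


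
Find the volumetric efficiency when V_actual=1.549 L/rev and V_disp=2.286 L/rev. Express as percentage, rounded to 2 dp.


eta_v = (V_actual / V_disp) * 100
Ratio = 1.549 / 2.286 = 0.6776
eta_v = 0.6776 * 100 = 67.76%


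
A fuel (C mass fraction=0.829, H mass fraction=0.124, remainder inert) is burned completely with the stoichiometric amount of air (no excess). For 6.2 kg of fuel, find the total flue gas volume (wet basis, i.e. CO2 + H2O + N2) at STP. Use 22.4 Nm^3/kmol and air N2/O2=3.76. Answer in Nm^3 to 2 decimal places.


Per kg fuel: CO2 = (C/12 kmol)*22.4 = (0.829/12)*22.4 = 1.54747 Nm^3
Per kg fuel: H2O = (H/2 kmol)*22.4 = (0.124/2)*22.4 = 1.38880 Nm^3
O2 needed per kg fuel = C/12 + H/4 = 0.829/12 + 0.124/4 = 0.10008333 kmol
Per kg fuel: N2 = O2*3.76*22.4 = 0.10008333*3.76*22.4 = 8.42942 Nm^3
Total per kg = 1.54747 + 1.38880 + 8.42942 = 11.36569 Nm^3
Total = 11.36569 * 6.2 = 70.47 Nm^3


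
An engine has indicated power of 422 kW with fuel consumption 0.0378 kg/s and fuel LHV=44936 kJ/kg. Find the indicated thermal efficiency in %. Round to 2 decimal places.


eta_ith = (IP / (mf * LHV)) * 100
Denominator = 0.0378 * 44936 = 1698.5808 kW
eta_ith = (422 / 1698.5808) * 100 = 24.84%


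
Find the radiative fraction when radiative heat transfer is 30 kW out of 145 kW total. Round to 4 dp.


f_rad = Q_rad / Q_total
f_rad = 30 / 145 = 0.2069


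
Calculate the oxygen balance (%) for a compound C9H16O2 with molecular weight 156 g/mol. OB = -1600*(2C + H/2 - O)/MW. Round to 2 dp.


OB = -1600 * (2C + H/2 - O) / MW
Inner = 2*9 + 16/2 - 2 = 24.00
OB = -1600 * 24.00 / 156 = -246.15%


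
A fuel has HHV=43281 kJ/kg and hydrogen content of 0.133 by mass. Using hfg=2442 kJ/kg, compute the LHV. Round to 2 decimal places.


LHV = HHV - hfg * 9 * H
Water correction = 2442 * 9 * 0.133 = 2923.074 kJ/kg
LHV = 43281 - 2923.074 = 40357.93 kJ/kg


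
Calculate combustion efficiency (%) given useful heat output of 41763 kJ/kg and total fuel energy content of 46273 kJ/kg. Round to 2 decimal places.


Efficiency = (Q_useful / Q_fuel) * 100
Efficiency = (41763 / 46273) * 100
Efficiency = 0.9025 * 100 = 90.25%


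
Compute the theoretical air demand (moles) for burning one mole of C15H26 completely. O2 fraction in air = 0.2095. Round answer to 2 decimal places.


Balanced combustion: C15H26 + 21.5 O2 -> 15 CO2 + 13 H2O
O2 needed = C + H/4 = 15 + 26/4 = 21.50 moles
Air moles = O2 / 0.2095 = 21.50 / 0.2095 = 102.63 moles air


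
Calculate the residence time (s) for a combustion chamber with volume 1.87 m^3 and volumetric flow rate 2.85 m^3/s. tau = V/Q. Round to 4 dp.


tau = V / Q_flow
tau = 1.87 / 2.85 = 0.6561 s


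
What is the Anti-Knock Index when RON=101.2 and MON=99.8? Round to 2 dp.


AKI = (RON + MON) / 2
AKI = (101.2 + 99.8) / 2
AKI = 201.0 / 2 = 100.50


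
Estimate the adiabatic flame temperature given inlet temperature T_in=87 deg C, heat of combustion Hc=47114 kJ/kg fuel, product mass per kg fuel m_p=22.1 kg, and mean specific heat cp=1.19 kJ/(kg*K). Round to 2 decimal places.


T_ad = T_in + Hc / (m_p * cp)
Denominator = 22.1 * 1.19 = 26.2990
Temperature rise = 47114 / 26.2990 = 1791.47 K
T_ad = 87 + 1791.47 = 1878.47 deg C


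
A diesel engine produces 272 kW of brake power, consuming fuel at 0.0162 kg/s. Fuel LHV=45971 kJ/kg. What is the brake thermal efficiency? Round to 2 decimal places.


eta_BTE = (BP / (mf * LHV)) * 100
Denominator = 0.0162 * 45971 = 744.7302 kW
eta_BTE = (272 / 744.7302) * 100 = 36.52%


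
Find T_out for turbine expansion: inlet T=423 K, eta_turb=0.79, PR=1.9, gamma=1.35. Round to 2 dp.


T_out = T_in * (1 - eta * (1 - PR^(-(gamma-1)/gamma)))
Exponent = -(1.35-1)/1.35 = -0.25925926
PR^exp = 1.9^(-0.25925926) = 0.84670193
Factor = 1 - 0.79*(1 - 0.84670193) = 0.87889452
T_out = 423 * 0.87889452 = 371.77 K


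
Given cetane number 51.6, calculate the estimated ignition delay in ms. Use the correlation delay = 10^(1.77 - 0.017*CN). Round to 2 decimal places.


delay = 10^(1.77 - 0.017*CN)
Exponent = 1.77 - 0.017*51.6 = 0.8928
delay = 10^0.8928 = 7.81 ms


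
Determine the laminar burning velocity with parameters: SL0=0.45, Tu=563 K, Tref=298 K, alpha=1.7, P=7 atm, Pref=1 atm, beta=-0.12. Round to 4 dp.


SL = SL0 * (Tu/Tref)^alpha * (P/Pref)^beta
T ratio = 563/298 = 1.88926174
(T ratio)^alpha = 1.88926174^1.7 = 2.949148
(P/Pref)^beta = 7^(-0.12) = 0.791750
SL = 0.45 * 2.949148 * 0.791750 = 1.0507 m/s


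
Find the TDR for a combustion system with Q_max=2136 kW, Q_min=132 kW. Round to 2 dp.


TDR = Q_max / Q_min
TDR = 2136 / 132 = 16.18


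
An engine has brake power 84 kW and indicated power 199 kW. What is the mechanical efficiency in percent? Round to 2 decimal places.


eta_mech = (BP / IP) * 100
Ratio = 84 / 199 = 0.4221
eta_mech = 0.4221 * 100 = 42.21%


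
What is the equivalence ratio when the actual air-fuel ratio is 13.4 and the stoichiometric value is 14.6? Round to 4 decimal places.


phi = AFR_stoich / AFR_actual
phi = 14.6 / 13.4 = 1.0896


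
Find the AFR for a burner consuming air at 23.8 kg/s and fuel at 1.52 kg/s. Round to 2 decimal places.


AFR = m_air / m_fuel
AFR = 23.8 / 1.52 = 15.66


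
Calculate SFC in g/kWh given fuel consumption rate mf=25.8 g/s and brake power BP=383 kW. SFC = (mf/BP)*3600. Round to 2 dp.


SFC = (mf / BP) * 3600
Rate = 25.8 / 383 = 0.067363 g/(s*kW)
SFC = 0.067363 * 3600 = 242.51 g/kWh


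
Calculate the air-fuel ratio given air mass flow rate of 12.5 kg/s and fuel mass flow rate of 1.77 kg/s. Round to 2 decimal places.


AFR = m_air / m_fuel
AFR = 12.5 / 1.77 = 7.06


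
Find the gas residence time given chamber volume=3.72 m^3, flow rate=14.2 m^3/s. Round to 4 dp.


tau = V / Q_flow
tau = 3.72 / 14.2 = 0.2620 s


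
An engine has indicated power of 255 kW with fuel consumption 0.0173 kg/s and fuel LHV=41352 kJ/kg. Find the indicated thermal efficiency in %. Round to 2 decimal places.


eta_ith = (IP / (mf * LHV)) * 100
Denominator = 0.0173 * 41352 = 715.3896 kW
eta_ith = (255 / 715.3896) * 100 = 35.64%


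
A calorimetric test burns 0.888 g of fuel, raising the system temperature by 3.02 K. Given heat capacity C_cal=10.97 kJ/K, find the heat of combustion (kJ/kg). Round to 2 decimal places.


Hc = C_cal * delta_T / m_fuel
Q_released = 10.97 * 3.02 = 33.1294 kJ
m_fuel = 0.888 g = 0.888/1000 kg = 0.000888 kg
Hc = 33.1294 / 0.000888 = 37307.88 kJ/kg


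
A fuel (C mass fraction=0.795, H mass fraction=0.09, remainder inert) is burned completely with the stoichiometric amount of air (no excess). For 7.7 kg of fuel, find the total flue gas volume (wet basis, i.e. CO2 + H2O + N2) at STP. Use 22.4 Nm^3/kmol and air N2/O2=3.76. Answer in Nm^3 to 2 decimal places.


Per kg fuel: CO2 = (C/12 kmol)*22.4 = (0.795/12)*22.4 = 1.48400 Nm^3
Per kg fuel: H2O = (H/2 kmol)*22.4 = (0.09/2)*22.4 = 1.00800 Nm^3
O2 needed per kg fuel = C/12 + H/4 = 0.795/12 + 0.09/4 = 0.08875000 kmol
Per kg fuel: N2 = O2*3.76*22.4 = 0.08875000*3.76*22.4 = 7.47488 Nm^3
Total per kg = 1.48400 + 1.00800 + 7.47488 = 9.96688 Nm^3
Total = 9.96688 * 7.7 = 76.74 Nm^3


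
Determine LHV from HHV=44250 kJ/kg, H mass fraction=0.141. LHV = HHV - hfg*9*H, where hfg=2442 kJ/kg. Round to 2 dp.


LHV = HHV - hfg * 9 * H
Water correction = 2442 * 9 * 0.141 = 3098.898 kJ/kg
LHV = 44250 - 3098.898 = 41151.10 kJ/kg


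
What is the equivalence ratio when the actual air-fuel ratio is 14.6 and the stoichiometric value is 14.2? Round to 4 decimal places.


phi = AFR_stoich / AFR_actual
phi = 14.2 / 14.6 = 0.9726


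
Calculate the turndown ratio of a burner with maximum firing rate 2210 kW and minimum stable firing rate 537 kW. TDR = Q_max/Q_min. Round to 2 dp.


TDR = Q_max / Q_min
TDR = 2210 / 537 = 4.12


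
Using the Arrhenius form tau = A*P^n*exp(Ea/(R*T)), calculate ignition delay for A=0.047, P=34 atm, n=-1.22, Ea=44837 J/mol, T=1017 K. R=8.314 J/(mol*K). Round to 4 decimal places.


tau = A * P^n * exp(Ea/(R*T))
P^n = 34^(-1.22) = 0.01353928
Ea/(R*T) = 44837/(8.314*1017) = 5.302804
exp(Ea/(R*T)) = 200.899339
tau = 0.047 * 0.01353928 * 200.899339 = 0.1278 ms


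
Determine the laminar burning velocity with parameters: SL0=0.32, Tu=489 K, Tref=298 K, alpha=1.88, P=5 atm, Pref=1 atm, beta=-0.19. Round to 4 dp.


SL = SL0 * (Tu/Tref)^alpha * (P/Pref)^beta
T ratio = 489/298 = 1.64093960
(T ratio)^alpha = 1.64093960^1.88 = 2.537313
(P/Pref)^beta = 5^(-0.19) = 0.736539
SL = 0.32 * 2.537313 * 0.736539 = 0.5980 m/s


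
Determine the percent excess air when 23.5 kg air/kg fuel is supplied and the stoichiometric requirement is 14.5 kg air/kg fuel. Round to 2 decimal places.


Excess air = actual - stoichiometric = 23.5 - 14.5 = 9.00 kg/kg fuel
Excess air % = (excess / stoich) * 100 = (9.00 / 14.5) * 100 = 62.07%


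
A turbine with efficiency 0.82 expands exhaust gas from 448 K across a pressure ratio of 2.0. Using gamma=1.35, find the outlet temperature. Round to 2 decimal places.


T_out = T_in * (1 - eta * (1 - PR^(-(gamma-1)/gamma)))
Exponent = -(1.35-1)/1.35 = -0.25925926
PR^exp = 2.0^(-0.25925926) = 0.83551680
Factor = 1 - 0.82*(1 - 0.83551680) = 0.86512378
T_out = 448 * 0.86512378 = 387.58 K


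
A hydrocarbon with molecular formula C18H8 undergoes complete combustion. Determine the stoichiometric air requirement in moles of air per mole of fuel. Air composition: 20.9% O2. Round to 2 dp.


Balanced combustion: C18H8 + 20 O2 -> 18 CO2 + 4 H2O
O2 needed = C + H/4 = 18 + 8/4 = 20.00 moles
Air moles = O2 / 0.209 = 20.00 / 0.209 = 95.69 moles air


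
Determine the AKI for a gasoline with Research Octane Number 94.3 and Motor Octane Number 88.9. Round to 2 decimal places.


AKI = (RON + MON) / 2
AKI = (94.3 + 88.9) / 2
AKI = 183.2 / 2 = 91.60


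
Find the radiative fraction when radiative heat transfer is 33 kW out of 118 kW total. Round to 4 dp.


f_rad = Q_rad / Q_total
f_rad = 33 / 118 = 0.2797


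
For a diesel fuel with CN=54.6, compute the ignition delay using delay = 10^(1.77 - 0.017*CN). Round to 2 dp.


delay = 10^(1.77 - 0.017*CN)
Exponent = 1.77 - 0.017*54.6 = 0.8418
delay = 10^0.8418 = 6.95 ms


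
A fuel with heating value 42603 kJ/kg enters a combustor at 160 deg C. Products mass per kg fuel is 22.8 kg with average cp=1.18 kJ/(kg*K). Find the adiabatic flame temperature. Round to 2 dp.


T_ad = T_in + Hc / (m_p * cp)
Denominator = 22.8 * 1.18 = 26.9040
Temperature rise = 42603 / 26.9040 = 1583.52 K
T_ad = 160 + 1583.52 = 1743.52 deg C


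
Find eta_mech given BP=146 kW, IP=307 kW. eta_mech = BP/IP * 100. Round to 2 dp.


eta_mech = (BP / IP) * 100
Ratio = 146 / 307 = 0.4756
eta_mech = 0.4756 * 100 = 47.56%


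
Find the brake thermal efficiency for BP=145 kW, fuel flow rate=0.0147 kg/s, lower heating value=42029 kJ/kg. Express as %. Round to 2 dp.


eta_BTE = (BP / (mf * LHV)) * 100
Denominator = 0.0147 * 42029 = 617.8263 kW
eta_BTE = (145 / 617.8263) * 100 = 23.47%


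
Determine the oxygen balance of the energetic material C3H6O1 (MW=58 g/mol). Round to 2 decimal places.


OB = -1600 * (2C + H/2 - O) / MW
Inner = 2*3 + 6/2 - 1 = 8.00
OB = -1600 * 8.00 / 58 = -220.69%


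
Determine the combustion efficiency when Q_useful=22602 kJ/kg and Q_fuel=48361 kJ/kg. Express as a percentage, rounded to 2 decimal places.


Efficiency = (Q_useful / Q_fuel) * 100
Efficiency = (22602 / 48361) * 100
Efficiency = 0.4674 * 100 = 46.74%


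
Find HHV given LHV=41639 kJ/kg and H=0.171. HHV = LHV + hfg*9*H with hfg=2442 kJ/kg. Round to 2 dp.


HHV = LHV + hfg * 9 * H
Water addition = 2442 * 9 * 0.171 = 3758.238 kJ/kg
HHV = 41639 + 3758.238 = 45397.24 kJ/kg


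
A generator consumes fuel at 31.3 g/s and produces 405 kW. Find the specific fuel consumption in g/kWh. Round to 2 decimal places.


SFC = (mf / BP) * 3600
Rate = 31.3 / 405 = 0.077284 g/(s*kW)
SFC = 0.077284 * 3600 = 278.22 g/kWh


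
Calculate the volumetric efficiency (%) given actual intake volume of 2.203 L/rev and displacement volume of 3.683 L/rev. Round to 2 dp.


eta_v = (V_actual / V_disp) * 100
Ratio = 2.203 / 3.683 = 0.5982
eta_v = 0.5982 * 100 = 59.82%


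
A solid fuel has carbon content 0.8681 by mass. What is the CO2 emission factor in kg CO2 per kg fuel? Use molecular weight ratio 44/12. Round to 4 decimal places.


EF = C_frac * (M_CO2 / M_C)
EF = 0.8681 * (44/12)
EF = 0.8681 * 3.666667 = 3.1830 kg_CO2/kg_fuel


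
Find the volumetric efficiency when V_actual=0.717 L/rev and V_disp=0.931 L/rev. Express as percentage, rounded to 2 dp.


eta_v = (V_actual / V_disp) * 100
Ratio = 0.717 / 0.931 = 0.7701
eta_v = 0.7701 * 100 = 77.01%


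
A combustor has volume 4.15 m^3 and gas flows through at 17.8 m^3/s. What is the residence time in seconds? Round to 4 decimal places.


tau = V / Q_flow
tau = 4.15 / 17.8 = 0.2331 s


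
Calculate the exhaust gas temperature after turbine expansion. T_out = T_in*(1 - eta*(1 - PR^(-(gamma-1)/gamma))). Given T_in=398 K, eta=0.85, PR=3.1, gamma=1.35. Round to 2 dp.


T_out = T_in * (1 - eta * (1 - PR^(-(gamma-1)/gamma)))
Exponent = -(1.35-1)/1.35 = -0.25925926
PR^exp = 3.1^(-0.25925926) = 0.74577862
Factor = 1 - 0.85*(1 - 0.74577862) = 0.78391183
T_out = 398 * 0.78391183 = 312.00 K


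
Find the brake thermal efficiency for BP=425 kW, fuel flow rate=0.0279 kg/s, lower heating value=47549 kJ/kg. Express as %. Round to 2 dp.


eta_BTE = (BP / (mf * LHV)) * 100
Denominator = 0.0279 * 47549 = 1326.6171 kW
eta_BTE = (425 / 1326.6171) * 100 = 32.04%


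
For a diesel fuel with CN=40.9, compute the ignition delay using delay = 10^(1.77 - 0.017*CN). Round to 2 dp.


delay = 10^(1.77 - 0.017*CN)
Exponent = 1.77 - 0.017*40.9 = 1.0747
delay = 10^1.0747 = 11.88 ms


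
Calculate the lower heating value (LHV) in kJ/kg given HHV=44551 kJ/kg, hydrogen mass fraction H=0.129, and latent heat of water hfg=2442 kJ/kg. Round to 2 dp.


LHV = HHV - hfg * 9 * H
Water correction = 2442 * 9 * 0.129 = 2835.162 kJ/kg
LHV = 44551 - 2835.162 = 41715.84 kJ/kg


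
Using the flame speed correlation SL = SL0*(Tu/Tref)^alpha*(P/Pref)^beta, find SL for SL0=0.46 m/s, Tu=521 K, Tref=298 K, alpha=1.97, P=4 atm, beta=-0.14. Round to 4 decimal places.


SL = SL0 * (Tu/Tref)^alpha * (P/Pref)^beta
T ratio = 521/298 = 1.74832215
(T ratio)^alpha = 1.74832215^1.97 = 3.005829
(P/Pref)^beta = 4^(-0.14) = 0.823591
SL = 0.46 * 3.005829 * 0.823591 = 1.1388 m/s


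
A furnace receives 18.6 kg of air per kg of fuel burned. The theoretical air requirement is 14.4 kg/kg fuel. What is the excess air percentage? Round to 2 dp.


Excess air = actual - stoichiometric = 18.6 - 14.4 = 4.20 kg/kg fuel
Excess air % = (excess / stoich) * 100 = (4.20 / 14.4) * 100 = 29.17%


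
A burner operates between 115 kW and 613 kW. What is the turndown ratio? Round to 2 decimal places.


TDR = Q_max / Q_min
TDR = 613 / 115 = 5.33


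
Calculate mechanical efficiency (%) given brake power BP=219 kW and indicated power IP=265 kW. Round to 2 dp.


eta_mech = (BP / IP) * 100
Ratio = 219 / 265 = 0.8264
eta_mech = 0.8264 * 100 = 82.64%


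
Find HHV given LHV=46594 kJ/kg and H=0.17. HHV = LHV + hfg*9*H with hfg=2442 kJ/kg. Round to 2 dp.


HHV = LHV + hfg * 9 * H
Water addition = 2442 * 9 * 0.17 = 3736.260 kJ/kg
HHV = 46594 + 3736.260 = 50330.26 kJ/kg


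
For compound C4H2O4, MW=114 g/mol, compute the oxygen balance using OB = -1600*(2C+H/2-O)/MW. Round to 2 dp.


OB = -1600 * (2C + H/2 - O) / MW
Inner = 2*4 + 2/2 - 4 = 5.00
OB = -1600 * 5.00 / 114 = -70.18%


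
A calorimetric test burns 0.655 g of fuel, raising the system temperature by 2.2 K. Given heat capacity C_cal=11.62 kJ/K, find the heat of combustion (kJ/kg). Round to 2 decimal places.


Hc = C_cal * delta_T / m_fuel
Q_released = 11.62 * 2.2 = 25.5640 kJ
m_fuel = 0.655 g = 0.655/1000 kg = 0.000655 kg
Hc = 25.5640 / 0.000655 = 39029.01 kJ/kg


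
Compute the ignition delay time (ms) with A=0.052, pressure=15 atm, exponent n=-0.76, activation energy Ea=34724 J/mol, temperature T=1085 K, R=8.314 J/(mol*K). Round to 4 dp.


tau = A * P^n * exp(Ea/(R*T))
P^n = 15^(-0.76) = 0.12769404
Ea/(R*T) = 34724/(8.314*1085) = 3.849373
exp(Ea/(R*T)) = 46.963605
tau = 0.052 * 0.12769404 * 46.963605 = 0.3118 ms


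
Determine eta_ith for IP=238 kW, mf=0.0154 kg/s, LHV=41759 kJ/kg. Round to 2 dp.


eta_ith = (IP / (mf * LHV)) * 100
Denominator = 0.0154 * 41759 = 643.0886 kW
eta_ith = (238 / 643.0886) * 100 = 37.01%


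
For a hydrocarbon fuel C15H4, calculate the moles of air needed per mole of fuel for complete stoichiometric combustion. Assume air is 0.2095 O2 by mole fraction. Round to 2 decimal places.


Balanced combustion: C15H4 + 16 O2 -> 15 CO2 + 2 H2O
O2 needed = C + H/4 = 15 + 4/4 = 16.00 moles
Air moles = O2 / 0.2095 = 16.00 / 0.2095 = 76.37 moles air


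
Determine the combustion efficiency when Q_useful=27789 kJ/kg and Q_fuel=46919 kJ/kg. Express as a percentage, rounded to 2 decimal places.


Efficiency = (Q_useful / Q_fuel) * 100
Efficiency = (27789 / 46919) * 100
Efficiency = 0.5923 * 100 = 59.23%


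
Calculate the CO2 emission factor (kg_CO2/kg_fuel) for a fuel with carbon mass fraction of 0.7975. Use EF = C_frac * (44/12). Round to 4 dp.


EF = C_frac * (M_CO2 / M_C)
EF = 0.7975 * (44/12)
EF = 0.7975 * 3.666667 = 2.9242 kg_CO2/kg_fuel


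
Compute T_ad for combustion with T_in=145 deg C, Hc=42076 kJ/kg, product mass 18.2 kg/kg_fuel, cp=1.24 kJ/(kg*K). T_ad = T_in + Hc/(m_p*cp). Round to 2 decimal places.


T_ad = T_in + Hc / (m_p * cp)
Denominator = 18.2 * 1.24 = 22.5680
Temperature rise = 42076 / 22.5680 = 1864.41 K
T_ad = 145 + 1864.41 = 2009.41 deg C


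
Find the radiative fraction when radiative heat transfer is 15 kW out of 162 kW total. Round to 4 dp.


f_rad = Q_rad / Q_total
f_rad = 15 / 162 = 0.0926


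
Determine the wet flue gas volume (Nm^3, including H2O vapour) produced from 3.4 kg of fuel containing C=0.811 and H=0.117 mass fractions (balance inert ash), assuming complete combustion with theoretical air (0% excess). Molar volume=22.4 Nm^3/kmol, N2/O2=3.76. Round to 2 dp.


Per kg fuel: CO2 = (C/12 kmol)*22.4 = (0.811/12)*22.4 = 1.51387 Nm^3
Per kg fuel: H2O = (H/2 kmol)*22.4 = (0.117/2)*22.4 = 1.31040 Nm^3
O2 needed per kg fuel = C/12 + H/4 = 0.811/12 + 0.117/4 = 0.09683333 kmol
Per kg fuel: N2 = O2*3.76*22.4 = 0.09683333*3.76*22.4 = 8.15569 Nm^3
Total per kg = 1.51387 + 1.31040 + 8.15569 = 10.97996 Nm^3
Total = 10.97996 * 3.4 = 37.33 Nm^3


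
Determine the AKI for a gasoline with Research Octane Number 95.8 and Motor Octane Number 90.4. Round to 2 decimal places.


AKI = (RON + MON) / 2
AKI = (95.8 + 90.4) / 2
AKI = 186.2 / 2 = 93.10


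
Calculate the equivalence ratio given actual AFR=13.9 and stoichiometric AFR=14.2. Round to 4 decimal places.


phi = AFR_stoich / AFR_actual
phi = 14.2 / 13.9 = 1.0216


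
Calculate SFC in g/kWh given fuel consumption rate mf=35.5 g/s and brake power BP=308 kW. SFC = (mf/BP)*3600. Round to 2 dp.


SFC = (mf / BP) * 3600
Rate = 35.5 / 308 = 0.115260 g/(s*kW)
SFC = 0.115260 * 3600 = 414.94 g/kWh


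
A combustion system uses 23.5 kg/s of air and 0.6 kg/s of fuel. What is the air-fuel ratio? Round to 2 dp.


AFR = m_air / m_fuel
AFR = 23.5 / 0.6 = 39.17


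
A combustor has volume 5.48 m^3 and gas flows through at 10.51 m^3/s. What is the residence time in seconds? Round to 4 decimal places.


tau = V / Q_flow
tau = 5.48 / 10.51 = 0.5214 s


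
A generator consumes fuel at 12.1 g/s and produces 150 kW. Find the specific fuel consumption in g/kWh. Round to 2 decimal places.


SFC = (mf / BP) * 3600
Rate = 12.1 / 150 = 0.080667 g/(s*kW)
SFC = 0.080667 * 3600 = 290.40 g/kWh


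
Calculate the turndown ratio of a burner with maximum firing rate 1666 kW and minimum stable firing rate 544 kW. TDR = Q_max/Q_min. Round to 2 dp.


TDR = Q_max / Q_min
TDR = 1666 / 544 = 3.06


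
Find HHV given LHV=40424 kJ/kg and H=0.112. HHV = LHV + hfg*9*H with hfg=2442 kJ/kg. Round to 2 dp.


HHV = LHV + hfg * 9 * H
Water addition = 2442 * 9 * 0.112 = 2461.536 kJ/kg
HHV = 40424 + 2461.536 = 42885.54 kJ/kg


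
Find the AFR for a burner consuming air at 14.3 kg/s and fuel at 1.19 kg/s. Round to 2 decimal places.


AFR = m_air / m_fuel
AFR = 14.3 / 1.19 = 12.02


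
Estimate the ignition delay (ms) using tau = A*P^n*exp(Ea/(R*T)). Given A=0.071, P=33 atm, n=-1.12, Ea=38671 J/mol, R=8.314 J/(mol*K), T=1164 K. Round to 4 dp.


tau = A * P^n * exp(Ea/(R*T))
P^n = 33^(-1.12) = 0.01991886
Ea/(R*T) = 38671/(8.314*1164) = 3.995972
exp(Ea/(R*T)) = 54.378654
tau = 0.071 * 0.01991886 * 54.378654 = 0.0769 ms


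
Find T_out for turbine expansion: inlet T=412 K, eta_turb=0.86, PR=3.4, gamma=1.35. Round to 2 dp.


T_out = T_in * (1 - eta * (1 - PR^(-(gamma-1)/gamma)))
Exponent = -(1.35-1)/1.35 = -0.25925926
PR^exp = 3.4^(-0.25925926) = 0.72813041
Factor = 1 - 0.86*(1 - 0.72813041) = 0.76619215
T_out = 412 * 0.76619215 = 315.67 K


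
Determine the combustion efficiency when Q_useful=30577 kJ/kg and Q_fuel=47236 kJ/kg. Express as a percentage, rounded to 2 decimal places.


Efficiency = (Q_useful / Q_fuel) * 100
Efficiency = (30577 / 47236) * 100
Efficiency = 0.6473 * 100 = 64.73%


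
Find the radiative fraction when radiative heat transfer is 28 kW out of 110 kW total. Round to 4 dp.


f_rad = Q_rad / Q_total
f_rad = 28 / 110 = 0.2545
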